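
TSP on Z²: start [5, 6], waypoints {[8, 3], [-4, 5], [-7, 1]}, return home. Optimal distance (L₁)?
40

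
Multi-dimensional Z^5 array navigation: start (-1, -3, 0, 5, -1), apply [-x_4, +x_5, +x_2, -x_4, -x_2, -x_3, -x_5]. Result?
(-1, -3, -1, 3, -1)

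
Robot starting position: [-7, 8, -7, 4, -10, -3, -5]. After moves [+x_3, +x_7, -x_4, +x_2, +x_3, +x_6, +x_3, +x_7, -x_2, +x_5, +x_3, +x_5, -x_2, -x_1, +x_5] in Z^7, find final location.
(-8, 7, -3, 3, -7, -2, -3)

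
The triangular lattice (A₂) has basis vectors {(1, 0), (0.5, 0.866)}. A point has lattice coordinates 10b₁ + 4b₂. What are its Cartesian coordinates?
(12, 3.464)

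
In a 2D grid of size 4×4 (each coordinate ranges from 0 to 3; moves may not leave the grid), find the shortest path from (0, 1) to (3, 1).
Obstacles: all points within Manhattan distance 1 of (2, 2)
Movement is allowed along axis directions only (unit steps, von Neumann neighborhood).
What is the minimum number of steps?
5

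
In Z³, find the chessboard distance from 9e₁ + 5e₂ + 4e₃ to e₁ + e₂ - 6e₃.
10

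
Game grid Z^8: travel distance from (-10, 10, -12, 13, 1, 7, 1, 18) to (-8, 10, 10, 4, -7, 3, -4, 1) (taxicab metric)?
67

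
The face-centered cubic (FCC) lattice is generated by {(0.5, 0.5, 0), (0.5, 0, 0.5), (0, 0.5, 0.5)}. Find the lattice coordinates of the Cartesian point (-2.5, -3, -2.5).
-3b₁ - 2b₂ - 3b₃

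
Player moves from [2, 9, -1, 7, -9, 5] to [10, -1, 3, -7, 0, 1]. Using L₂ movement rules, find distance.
21.7486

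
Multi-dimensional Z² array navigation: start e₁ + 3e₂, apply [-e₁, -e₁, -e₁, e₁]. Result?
(-1, 3)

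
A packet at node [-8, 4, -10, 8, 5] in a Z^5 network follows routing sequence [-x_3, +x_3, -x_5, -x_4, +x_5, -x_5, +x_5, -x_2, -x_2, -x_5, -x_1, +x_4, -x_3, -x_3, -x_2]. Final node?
(-9, 1, -12, 8, 4)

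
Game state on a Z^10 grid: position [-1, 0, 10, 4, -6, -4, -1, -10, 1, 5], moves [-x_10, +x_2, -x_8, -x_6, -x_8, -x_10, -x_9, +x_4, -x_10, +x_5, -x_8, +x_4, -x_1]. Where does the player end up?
(-2, 1, 10, 6, -5, -5, -1, -13, 0, 2)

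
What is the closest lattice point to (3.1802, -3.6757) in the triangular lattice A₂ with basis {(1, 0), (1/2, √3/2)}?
(3, -3.464)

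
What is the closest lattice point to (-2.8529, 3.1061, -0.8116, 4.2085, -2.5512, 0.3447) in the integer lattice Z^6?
(-3, 3, -1, 4, -3, 0)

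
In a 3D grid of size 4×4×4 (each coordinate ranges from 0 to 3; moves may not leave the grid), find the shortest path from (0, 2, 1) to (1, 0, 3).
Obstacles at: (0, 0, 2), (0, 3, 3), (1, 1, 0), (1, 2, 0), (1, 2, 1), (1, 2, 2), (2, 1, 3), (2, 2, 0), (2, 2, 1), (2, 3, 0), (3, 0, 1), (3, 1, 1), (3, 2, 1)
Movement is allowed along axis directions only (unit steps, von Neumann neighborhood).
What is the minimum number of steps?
5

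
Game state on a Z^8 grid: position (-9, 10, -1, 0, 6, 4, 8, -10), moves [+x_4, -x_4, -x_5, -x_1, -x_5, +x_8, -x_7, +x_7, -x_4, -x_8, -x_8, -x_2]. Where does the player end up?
(-10, 9, -1, -1, 4, 4, 8, -11)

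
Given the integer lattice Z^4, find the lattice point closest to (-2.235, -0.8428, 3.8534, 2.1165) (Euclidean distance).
(-2, -1, 4, 2)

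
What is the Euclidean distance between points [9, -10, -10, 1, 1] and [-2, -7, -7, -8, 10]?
17.3494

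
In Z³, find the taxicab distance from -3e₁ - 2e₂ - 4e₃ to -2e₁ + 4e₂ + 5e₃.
16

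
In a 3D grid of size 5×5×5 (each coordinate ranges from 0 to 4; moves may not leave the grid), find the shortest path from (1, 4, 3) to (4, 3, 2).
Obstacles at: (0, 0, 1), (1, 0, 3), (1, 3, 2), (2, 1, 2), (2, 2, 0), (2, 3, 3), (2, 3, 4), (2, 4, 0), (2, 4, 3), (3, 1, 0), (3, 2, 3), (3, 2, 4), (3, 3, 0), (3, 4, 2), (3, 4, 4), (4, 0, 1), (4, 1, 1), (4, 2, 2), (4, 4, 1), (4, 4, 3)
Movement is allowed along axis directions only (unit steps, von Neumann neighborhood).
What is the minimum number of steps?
5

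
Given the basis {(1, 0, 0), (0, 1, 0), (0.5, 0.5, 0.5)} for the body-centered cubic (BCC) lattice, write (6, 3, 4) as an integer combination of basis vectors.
2b₁ - b₂ + 8b₃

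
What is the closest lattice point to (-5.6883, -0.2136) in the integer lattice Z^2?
(-6, 0)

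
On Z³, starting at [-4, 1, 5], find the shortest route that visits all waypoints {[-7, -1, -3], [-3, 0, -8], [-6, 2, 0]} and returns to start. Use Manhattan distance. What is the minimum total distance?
40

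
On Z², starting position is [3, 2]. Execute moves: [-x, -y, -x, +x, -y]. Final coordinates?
(2, 0)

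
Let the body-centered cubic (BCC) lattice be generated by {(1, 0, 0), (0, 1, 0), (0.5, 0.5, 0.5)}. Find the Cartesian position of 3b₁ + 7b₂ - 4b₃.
(1, 5, -2)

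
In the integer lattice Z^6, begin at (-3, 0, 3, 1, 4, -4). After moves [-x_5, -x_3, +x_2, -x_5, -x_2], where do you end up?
(-3, 0, 2, 1, 2, -4)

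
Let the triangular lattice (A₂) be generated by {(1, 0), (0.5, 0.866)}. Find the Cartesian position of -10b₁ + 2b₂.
(-9, 1.732)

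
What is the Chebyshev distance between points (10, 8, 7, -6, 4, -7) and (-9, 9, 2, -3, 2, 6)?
19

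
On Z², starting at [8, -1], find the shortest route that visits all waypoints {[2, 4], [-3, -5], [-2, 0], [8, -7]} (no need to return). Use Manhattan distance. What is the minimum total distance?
33
(one optimal route: (8, -1) → (8, -7) → (-3, -5) → (-2, 0) → (2, 4))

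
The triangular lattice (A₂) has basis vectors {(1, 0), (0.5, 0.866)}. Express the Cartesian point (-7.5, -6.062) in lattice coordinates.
-4b₁ - 7b₂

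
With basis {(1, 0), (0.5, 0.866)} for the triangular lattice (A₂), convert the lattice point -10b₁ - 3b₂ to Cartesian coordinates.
(-11.5, -2.598)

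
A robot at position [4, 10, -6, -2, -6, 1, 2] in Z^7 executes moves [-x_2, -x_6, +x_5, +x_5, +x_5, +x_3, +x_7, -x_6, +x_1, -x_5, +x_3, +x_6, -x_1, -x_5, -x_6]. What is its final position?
(4, 9, -4, -2, -5, -1, 3)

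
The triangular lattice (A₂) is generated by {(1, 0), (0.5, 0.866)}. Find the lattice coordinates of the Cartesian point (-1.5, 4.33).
-4b₁ + 5b₂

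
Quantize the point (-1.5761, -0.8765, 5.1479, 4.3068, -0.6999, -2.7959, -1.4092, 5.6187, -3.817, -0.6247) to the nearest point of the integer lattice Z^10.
(-2, -1, 5, 4, -1, -3, -1, 6, -4, -1)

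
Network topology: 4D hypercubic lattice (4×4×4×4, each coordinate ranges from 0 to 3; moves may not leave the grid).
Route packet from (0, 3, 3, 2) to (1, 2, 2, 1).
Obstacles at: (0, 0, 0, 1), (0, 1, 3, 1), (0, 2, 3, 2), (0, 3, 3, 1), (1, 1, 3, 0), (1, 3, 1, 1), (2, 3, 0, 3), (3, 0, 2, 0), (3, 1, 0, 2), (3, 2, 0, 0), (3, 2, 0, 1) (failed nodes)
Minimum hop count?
4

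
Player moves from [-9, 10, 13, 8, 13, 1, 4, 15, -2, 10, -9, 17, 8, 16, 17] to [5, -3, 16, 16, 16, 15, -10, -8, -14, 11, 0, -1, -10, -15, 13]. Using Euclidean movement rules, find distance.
56.7362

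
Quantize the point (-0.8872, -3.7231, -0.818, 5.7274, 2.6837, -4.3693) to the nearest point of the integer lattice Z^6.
(-1, -4, -1, 6, 3, -4)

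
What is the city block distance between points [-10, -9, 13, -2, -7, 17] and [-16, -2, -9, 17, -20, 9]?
75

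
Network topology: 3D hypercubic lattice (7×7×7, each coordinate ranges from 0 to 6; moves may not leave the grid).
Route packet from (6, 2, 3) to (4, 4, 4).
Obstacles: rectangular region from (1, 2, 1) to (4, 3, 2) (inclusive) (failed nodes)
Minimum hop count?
5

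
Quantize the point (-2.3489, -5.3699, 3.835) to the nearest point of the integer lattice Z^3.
(-2, -5, 4)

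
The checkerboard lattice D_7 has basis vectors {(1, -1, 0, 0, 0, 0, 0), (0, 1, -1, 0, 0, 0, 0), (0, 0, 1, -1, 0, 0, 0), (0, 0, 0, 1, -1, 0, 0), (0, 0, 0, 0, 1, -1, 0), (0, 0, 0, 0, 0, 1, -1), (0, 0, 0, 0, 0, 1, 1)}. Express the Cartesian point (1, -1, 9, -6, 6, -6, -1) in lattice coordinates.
b₁ + 9b₃ + 3b₄ + 9b₅ + 2b₆ + b₇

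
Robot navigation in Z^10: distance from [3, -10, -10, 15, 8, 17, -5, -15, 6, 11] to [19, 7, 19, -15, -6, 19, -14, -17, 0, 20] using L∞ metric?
30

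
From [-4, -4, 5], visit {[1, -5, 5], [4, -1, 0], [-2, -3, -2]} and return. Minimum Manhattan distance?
38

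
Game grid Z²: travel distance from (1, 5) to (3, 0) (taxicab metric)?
7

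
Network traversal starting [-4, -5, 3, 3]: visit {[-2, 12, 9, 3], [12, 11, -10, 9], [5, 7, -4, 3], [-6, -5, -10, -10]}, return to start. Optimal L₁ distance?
154
(one optimal route: (-4, -5, 3, 3) → (-2, 12, 9, 3) → (5, 7, -4, 3) → (12, 11, -10, 9) → (-6, -5, -10, -10) → (-4, -5, 3, 3))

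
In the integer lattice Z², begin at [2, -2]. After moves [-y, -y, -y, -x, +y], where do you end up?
(1, -4)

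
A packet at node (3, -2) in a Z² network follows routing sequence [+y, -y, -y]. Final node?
(3, -3)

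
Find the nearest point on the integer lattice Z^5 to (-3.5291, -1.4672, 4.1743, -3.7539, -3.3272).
(-4, -1, 4, -4, -3)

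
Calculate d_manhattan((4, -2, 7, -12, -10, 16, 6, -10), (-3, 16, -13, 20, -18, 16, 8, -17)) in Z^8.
94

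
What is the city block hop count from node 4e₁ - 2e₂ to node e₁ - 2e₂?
3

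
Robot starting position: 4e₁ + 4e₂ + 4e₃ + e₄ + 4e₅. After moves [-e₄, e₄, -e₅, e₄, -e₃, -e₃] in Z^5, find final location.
(4, 4, 2, 2, 3)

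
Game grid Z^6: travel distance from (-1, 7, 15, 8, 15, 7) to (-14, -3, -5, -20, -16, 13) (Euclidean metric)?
49.4975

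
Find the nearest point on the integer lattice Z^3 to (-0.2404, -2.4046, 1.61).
(0, -2, 2)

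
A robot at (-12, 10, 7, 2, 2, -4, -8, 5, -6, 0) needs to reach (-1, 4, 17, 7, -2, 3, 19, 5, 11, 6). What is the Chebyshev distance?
27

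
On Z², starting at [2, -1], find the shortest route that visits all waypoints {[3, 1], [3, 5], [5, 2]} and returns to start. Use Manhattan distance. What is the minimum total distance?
18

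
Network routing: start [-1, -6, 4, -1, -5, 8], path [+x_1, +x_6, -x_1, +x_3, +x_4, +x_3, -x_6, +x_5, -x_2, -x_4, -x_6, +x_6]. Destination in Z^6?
(-1, -7, 6, -1, -4, 8)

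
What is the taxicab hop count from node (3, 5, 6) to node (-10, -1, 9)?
22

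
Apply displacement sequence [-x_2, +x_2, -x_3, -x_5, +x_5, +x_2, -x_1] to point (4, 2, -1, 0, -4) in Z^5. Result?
(3, 3, -2, 0, -4)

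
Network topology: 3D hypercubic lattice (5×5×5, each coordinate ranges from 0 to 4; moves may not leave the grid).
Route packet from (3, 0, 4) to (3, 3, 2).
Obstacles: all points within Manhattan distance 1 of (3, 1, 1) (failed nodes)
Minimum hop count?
5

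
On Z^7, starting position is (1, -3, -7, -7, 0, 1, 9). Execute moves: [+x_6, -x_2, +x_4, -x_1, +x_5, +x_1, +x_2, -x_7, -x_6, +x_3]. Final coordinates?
(1, -3, -6, -6, 1, 1, 8)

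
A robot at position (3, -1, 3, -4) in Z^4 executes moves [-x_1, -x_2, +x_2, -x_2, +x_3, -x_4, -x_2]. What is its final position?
(2, -3, 4, -5)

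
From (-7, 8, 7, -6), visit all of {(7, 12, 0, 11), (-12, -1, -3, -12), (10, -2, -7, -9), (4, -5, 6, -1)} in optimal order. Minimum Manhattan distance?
128
(one optimal route: (-7, 8, 7, -6) → (-12, -1, -3, -12) → (10, -2, -7, -9) → (4, -5, 6, -1) → (7, 12, 0, 11))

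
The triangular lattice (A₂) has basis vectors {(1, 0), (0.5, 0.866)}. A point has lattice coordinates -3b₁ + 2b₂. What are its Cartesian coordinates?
(-2, 1.732)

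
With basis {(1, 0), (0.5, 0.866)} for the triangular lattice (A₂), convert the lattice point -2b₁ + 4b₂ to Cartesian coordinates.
(0, 3.464)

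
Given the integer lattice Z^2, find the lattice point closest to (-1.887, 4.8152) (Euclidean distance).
(-2, 5)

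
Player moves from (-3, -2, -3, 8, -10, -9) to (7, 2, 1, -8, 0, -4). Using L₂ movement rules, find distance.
22.6495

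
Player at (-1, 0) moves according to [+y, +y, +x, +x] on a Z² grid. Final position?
(1, 2)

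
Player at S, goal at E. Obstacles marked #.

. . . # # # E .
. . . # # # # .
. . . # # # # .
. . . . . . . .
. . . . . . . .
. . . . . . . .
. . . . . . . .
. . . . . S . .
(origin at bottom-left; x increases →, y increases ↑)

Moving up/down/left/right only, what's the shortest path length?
10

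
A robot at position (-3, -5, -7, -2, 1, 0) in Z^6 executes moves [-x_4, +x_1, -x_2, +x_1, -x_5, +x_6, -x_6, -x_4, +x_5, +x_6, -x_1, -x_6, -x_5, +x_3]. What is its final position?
(-2, -6, -6, -4, 0, 0)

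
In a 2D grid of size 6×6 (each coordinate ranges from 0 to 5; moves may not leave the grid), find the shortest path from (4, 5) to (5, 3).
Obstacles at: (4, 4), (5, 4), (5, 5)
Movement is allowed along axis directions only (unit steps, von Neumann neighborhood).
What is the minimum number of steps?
5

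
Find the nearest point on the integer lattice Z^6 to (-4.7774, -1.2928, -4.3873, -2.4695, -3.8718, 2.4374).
(-5, -1, -4, -2, -4, 2)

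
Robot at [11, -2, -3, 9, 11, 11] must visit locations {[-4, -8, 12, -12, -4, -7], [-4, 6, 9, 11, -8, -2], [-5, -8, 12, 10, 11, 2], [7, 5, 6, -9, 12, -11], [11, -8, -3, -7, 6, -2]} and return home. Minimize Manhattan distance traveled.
274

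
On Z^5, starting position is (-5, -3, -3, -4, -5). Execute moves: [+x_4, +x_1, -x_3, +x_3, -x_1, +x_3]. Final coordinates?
(-5, -3, -2, -3, -5)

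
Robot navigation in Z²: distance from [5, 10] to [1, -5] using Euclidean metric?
15.5242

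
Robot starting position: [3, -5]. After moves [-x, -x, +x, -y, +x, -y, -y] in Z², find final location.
(3, -8)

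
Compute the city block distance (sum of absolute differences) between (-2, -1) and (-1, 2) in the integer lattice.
4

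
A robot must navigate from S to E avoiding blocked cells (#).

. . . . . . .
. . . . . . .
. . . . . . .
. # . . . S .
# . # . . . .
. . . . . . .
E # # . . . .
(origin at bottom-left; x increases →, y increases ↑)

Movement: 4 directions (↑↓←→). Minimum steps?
8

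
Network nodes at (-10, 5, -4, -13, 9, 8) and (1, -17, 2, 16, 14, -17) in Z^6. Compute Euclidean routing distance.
46.1736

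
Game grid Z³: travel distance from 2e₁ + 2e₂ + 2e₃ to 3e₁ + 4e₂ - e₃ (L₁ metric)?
6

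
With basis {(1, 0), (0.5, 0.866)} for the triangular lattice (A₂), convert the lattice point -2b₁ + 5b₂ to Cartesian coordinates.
(0.5, 4.33)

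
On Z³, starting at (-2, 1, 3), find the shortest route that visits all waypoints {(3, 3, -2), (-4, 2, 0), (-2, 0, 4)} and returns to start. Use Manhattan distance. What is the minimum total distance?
32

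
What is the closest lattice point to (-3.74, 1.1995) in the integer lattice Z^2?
(-4, 1)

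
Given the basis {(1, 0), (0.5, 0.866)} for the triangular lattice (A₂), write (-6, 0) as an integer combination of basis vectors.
-6b₁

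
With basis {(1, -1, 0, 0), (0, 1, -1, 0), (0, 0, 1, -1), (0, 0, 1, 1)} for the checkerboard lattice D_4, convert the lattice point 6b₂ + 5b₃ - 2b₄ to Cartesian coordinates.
(0, 6, -3, -7)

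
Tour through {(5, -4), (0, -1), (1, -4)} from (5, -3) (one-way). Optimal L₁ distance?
9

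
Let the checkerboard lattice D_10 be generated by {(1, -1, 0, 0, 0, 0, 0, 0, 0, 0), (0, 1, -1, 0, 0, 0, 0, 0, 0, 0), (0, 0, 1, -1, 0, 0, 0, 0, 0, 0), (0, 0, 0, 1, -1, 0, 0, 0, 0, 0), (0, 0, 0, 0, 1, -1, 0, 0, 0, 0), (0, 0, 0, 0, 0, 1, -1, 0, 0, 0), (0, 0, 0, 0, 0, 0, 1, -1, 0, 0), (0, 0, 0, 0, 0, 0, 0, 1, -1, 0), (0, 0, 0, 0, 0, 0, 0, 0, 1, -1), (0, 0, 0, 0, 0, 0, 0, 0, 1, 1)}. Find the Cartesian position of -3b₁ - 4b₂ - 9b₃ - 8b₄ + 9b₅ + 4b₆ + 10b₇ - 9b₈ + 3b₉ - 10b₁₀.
(-3, -1, -5, 1, 17, -5, 6, -19, 2, -13)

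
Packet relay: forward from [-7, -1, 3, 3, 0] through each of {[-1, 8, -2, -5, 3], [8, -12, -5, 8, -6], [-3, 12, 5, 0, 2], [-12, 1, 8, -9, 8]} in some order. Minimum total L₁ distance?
143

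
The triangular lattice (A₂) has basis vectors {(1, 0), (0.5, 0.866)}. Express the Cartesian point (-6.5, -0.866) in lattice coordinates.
-6b₁ - b₂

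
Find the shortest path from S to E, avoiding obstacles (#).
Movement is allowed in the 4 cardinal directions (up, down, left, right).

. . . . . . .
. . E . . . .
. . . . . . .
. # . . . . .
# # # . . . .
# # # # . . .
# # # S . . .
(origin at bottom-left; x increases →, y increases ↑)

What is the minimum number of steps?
8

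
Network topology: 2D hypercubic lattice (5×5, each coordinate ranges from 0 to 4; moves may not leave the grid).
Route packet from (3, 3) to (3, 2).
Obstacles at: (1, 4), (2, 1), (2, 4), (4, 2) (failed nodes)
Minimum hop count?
1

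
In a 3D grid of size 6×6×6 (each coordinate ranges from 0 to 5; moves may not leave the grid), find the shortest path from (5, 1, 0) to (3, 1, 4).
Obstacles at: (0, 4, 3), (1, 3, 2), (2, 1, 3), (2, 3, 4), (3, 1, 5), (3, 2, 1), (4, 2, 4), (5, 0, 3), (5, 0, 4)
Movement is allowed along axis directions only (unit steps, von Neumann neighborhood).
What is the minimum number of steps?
6
(one shortest path: (5, 1, 0) → (4, 1, 0) → (3, 1, 0) → (3, 1, 1) → (3, 1, 2) → (3, 1, 3) → (3, 1, 4))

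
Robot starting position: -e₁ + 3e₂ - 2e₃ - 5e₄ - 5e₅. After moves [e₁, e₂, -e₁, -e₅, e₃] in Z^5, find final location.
(-1, 4, -1, -5, -6)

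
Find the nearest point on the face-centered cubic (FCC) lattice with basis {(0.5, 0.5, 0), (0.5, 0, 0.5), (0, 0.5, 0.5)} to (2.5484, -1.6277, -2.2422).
(2.5, -1.5, -2)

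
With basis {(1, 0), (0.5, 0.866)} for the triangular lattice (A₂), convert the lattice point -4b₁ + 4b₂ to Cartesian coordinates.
(-2, 3.464)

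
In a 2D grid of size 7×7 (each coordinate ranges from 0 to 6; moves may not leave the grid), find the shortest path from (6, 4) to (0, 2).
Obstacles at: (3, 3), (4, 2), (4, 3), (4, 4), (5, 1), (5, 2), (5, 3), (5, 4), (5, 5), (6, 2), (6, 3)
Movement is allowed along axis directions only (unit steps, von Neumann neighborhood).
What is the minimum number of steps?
12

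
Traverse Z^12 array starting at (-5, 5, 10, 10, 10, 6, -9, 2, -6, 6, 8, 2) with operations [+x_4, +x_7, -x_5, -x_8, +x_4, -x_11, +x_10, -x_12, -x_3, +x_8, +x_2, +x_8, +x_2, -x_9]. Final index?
(-5, 7, 9, 12, 9, 6, -8, 3, -7, 7, 7, 1)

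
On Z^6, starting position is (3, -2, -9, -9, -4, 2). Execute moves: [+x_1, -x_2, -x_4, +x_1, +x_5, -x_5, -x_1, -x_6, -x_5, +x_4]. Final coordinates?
(4, -3, -9, -9, -5, 1)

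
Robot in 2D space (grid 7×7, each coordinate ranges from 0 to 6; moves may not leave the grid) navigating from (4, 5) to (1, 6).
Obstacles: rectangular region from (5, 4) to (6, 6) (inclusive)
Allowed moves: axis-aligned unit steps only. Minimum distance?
4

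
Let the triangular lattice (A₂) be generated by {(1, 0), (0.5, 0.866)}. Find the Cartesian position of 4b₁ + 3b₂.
(5.5, 2.598)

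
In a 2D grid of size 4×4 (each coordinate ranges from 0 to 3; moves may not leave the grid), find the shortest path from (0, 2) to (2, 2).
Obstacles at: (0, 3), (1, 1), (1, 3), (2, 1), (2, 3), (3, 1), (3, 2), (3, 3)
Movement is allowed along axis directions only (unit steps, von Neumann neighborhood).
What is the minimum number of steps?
2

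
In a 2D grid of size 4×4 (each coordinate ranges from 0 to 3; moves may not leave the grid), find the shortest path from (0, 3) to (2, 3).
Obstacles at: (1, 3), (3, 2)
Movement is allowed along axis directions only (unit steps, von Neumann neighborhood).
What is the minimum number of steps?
4
(one shortest path: (0, 3) → (0, 2) → (1, 2) → (2, 2) → (2, 3))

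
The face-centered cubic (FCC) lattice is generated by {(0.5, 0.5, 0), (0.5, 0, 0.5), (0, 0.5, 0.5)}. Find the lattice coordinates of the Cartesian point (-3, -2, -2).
-3b₁ - 3b₂ - b₃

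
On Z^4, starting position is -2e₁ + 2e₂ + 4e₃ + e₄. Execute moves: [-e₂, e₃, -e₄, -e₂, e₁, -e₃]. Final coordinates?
(-1, 0, 4, 0)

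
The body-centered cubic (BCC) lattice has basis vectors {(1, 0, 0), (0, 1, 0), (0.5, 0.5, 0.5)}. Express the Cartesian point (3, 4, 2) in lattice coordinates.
b₁ + 2b₂ + 4b₃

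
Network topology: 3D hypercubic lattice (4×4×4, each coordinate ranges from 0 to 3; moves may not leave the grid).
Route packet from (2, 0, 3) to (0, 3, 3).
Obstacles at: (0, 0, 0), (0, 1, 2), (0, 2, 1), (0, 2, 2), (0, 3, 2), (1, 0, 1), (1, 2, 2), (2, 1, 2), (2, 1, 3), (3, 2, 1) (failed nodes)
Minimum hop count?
5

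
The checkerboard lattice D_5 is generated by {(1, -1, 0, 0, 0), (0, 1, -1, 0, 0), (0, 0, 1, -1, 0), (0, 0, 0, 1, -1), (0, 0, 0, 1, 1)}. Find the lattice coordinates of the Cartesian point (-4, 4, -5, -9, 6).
-4b₁ - 5b₃ - 10b₄ - 4b₅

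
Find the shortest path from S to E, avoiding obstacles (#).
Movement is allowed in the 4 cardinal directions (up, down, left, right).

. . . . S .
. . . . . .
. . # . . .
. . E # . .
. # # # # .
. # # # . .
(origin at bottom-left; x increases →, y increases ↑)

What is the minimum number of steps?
7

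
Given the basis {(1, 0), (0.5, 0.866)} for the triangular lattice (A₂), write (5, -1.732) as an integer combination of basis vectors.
6b₁ - 2b₂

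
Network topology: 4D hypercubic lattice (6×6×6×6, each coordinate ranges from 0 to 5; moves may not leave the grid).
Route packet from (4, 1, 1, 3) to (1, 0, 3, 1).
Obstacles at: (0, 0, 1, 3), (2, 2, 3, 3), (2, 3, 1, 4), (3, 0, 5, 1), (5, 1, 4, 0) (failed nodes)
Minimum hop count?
8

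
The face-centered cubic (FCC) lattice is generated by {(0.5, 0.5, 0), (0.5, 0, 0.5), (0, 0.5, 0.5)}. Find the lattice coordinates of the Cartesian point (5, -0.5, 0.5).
4b₁ + 6b₂ - 5b₃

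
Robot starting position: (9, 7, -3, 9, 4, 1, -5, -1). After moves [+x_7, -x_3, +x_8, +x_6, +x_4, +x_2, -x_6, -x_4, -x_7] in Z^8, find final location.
(9, 8, -4, 9, 4, 1, -5, 0)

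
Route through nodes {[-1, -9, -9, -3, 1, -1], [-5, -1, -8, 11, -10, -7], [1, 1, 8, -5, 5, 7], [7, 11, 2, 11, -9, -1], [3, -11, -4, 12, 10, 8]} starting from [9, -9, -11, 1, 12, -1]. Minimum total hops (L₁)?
214
(one optimal route: (9, -9, -11, 1, 12, -1) → (3, -11, -4, 12, 10, 8) → (1, 1, 8, -5, 5, 7) → (-1, -9, -9, -3, 1, -1) → (-5, -1, -8, 11, -10, -7) → (7, 11, 2, 11, -9, -1))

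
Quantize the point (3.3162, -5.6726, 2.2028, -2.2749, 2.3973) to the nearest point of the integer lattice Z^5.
(3, -6, 2, -2, 2)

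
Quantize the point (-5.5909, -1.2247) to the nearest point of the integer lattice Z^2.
(-6, -1)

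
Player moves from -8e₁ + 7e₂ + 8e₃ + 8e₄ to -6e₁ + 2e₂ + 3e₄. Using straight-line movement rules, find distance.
10.8628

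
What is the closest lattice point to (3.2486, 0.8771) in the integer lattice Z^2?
(3, 1)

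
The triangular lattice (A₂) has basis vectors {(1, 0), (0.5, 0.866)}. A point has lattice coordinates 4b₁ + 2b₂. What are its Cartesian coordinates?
(5, 1.732)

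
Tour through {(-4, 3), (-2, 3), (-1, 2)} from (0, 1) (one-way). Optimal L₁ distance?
6
(one optimal route: (0, 1) → (-1, 2) → (-2, 3) → (-4, 3))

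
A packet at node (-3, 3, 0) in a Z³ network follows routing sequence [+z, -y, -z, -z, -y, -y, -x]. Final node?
(-4, 0, -1)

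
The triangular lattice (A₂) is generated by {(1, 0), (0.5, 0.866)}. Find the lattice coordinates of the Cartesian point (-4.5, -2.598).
-3b₁ - 3b₂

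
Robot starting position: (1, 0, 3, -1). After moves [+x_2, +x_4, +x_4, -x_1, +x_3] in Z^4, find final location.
(0, 1, 4, 1)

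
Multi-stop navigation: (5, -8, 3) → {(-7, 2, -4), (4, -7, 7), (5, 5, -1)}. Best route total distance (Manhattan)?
45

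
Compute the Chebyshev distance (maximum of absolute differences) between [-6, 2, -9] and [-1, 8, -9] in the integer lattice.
6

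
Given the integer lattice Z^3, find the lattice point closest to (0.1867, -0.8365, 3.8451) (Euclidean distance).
(0, -1, 4)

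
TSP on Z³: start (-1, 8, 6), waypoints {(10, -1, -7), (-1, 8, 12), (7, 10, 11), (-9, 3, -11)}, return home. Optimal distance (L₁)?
106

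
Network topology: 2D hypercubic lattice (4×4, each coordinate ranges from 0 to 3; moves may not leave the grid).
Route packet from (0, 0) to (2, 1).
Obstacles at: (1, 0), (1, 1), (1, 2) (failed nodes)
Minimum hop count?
7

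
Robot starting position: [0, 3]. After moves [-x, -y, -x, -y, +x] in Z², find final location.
(-1, 1)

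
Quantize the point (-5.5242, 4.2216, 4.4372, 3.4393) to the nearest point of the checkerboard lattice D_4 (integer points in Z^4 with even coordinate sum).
(-5, 4, 4, 3)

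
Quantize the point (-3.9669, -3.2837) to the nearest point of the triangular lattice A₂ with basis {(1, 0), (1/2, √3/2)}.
(-4, -3.464)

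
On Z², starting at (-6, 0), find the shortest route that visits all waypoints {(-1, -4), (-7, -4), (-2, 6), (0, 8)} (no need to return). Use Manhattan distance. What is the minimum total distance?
26
(one optimal route: (-6, 0) → (-7, -4) → (-1, -4) → (-2, 6) → (0, 8))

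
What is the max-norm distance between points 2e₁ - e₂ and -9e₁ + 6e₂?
11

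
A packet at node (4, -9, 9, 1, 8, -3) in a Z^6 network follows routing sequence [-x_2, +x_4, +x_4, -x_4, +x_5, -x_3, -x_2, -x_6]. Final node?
(4, -11, 8, 2, 9, -4)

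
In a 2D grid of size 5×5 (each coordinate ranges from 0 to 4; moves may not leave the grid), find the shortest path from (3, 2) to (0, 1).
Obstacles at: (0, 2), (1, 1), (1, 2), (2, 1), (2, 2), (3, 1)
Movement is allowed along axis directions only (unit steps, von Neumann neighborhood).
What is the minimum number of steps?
8
(one shortest path: (3, 2) → (4, 2) → (4, 1) → (4, 0) → (3, 0) → (2, 0) → (1, 0) → (0, 0) → (0, 1))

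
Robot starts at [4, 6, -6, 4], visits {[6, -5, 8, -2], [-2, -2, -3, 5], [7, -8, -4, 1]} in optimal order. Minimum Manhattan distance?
57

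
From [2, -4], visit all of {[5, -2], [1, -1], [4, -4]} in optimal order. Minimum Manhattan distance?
10
(one optimal route: (2, -4) → (4, -4) → (5, -2) → (1, -1))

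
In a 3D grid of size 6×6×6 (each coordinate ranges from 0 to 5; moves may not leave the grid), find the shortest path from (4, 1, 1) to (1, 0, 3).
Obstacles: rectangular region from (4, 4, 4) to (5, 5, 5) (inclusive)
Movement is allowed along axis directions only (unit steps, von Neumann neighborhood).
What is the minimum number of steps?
6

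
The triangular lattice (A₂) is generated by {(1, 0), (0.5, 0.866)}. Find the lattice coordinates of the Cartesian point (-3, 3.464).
-5b₁ + 4b₂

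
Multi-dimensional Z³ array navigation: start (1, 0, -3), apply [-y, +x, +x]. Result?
(3, -1, -3)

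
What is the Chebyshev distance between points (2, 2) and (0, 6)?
4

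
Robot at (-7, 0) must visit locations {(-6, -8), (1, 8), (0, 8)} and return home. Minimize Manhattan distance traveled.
48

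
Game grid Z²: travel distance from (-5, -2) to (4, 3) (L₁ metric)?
14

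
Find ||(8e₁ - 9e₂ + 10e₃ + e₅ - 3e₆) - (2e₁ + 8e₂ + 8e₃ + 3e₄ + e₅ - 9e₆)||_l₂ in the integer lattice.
19.3391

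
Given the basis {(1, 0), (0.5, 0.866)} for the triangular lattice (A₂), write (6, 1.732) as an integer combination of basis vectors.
5b₁ + 2b₂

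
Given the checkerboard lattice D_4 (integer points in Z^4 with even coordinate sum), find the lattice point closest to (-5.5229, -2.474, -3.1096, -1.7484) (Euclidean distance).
(-5, -2, -3, -2)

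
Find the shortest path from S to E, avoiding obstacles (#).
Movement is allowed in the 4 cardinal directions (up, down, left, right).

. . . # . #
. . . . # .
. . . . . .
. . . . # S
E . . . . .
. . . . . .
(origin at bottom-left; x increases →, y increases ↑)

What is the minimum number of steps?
6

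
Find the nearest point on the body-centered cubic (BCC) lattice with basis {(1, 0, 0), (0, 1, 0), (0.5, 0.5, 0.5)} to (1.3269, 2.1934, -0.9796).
(1, 2, -1)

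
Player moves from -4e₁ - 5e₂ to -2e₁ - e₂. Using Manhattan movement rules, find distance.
6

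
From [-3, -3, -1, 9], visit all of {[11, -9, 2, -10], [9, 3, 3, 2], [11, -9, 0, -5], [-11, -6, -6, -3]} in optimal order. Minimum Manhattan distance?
95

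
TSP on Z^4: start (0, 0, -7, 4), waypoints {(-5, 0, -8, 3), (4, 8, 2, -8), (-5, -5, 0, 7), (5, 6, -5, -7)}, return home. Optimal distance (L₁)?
98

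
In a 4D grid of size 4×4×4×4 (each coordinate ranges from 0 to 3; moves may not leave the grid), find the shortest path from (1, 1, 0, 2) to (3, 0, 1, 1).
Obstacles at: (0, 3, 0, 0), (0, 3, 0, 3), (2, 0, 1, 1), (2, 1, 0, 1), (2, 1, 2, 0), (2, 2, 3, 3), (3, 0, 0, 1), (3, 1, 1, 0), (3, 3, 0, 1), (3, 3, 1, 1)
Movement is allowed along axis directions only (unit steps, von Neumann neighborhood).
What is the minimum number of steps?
5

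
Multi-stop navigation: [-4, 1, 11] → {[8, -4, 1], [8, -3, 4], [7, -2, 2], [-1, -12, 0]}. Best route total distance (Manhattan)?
49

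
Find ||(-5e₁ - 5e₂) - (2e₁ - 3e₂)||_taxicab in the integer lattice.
9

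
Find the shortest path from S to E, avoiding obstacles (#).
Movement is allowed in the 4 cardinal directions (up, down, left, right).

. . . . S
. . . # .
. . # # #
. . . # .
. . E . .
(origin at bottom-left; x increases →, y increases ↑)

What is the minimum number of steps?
8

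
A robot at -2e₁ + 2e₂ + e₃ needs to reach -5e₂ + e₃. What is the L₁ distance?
9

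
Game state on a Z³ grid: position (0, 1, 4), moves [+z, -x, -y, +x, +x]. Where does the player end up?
(1, 0, 5)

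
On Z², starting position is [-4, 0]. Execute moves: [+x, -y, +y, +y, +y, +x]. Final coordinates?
(-2, 2)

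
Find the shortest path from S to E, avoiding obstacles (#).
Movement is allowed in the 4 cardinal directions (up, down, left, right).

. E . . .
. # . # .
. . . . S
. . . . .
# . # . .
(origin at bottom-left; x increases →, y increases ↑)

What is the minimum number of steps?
5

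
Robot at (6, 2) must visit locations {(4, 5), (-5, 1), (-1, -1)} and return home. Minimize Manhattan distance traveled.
34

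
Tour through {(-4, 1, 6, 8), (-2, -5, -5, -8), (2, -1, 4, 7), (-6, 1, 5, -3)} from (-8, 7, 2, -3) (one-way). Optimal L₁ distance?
68
(one optimal route: (-8, 7, 2, -3) → (-6, 1, 5, -3) → (-4, 1, 6, 8) → (2, -1, 4, 7) → (-2, -5, -5, -8))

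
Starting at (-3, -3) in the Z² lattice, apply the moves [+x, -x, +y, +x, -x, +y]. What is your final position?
(-3, -1)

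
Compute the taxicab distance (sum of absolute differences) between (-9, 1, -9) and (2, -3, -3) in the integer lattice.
21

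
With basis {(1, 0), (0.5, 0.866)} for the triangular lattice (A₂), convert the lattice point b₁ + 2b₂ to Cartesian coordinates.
(2, 1.732)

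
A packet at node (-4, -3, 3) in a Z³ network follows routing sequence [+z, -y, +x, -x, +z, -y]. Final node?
(-4, -5, 5)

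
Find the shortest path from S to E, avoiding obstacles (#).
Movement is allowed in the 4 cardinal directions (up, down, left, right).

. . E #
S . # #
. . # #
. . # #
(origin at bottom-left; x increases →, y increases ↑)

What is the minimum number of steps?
3
(one shortest path: (0, 2) → (1, 2) → (1, 3) → (2, 3))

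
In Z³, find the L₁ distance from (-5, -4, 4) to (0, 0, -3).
16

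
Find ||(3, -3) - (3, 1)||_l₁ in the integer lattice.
4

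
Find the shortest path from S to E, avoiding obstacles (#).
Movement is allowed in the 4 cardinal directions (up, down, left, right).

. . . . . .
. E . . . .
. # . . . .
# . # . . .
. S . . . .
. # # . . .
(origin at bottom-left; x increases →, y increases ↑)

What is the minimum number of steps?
7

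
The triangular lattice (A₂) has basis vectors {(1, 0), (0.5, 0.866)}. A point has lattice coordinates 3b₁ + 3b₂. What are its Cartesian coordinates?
(4.5, 2.598)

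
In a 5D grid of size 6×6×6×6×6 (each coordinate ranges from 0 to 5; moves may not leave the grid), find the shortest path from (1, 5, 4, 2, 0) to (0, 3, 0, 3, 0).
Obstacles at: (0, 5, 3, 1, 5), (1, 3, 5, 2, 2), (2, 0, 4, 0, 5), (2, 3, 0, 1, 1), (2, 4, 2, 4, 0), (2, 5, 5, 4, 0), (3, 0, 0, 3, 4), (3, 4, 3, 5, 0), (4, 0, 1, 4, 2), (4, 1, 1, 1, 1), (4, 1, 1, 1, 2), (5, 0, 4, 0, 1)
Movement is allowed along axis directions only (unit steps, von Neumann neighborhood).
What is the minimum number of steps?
8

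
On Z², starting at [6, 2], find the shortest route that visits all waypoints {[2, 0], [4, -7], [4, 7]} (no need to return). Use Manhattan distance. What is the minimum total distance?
25
(one optimal route: (6, 2) → (4, 7) → (2, 0) → (4, -7))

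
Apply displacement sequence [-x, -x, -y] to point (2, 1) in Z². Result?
(0, 0)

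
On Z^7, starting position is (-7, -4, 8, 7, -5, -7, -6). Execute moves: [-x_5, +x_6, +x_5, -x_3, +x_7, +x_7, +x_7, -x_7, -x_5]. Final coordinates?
(-7, -4, 7, 7, -6, -6, -4)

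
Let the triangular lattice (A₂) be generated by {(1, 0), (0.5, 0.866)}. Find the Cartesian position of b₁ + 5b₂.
(3.5, 4.33)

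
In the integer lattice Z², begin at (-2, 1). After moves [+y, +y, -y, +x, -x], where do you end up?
(-2, 2)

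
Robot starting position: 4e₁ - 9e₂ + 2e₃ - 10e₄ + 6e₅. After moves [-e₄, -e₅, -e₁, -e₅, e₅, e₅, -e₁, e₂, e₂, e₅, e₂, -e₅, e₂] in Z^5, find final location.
(2, -5, 2, -11, 6)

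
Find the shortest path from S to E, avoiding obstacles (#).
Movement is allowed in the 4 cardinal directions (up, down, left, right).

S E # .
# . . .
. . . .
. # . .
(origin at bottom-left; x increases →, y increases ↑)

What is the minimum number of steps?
1
(one shortest path: (0, 3) → (1, 3))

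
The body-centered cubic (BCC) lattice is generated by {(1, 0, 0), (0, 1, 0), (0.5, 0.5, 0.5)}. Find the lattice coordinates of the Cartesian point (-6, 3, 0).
-6b₁ + 3b₂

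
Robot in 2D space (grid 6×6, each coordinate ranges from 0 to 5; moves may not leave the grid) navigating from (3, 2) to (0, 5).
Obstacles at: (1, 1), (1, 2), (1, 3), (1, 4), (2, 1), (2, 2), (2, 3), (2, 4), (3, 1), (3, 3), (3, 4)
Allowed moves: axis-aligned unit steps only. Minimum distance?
8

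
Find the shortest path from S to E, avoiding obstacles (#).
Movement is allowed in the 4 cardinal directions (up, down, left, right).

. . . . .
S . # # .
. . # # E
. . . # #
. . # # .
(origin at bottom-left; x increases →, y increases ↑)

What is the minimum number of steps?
7
(one shortest path: (0, 3) → (1, 3) → (1, 4) → (2, 4) → (3, 4) → (4, 4) → (4, 3) → (4, 2))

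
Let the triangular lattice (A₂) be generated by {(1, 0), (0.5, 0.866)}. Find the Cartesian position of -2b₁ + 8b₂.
(2, 6.928)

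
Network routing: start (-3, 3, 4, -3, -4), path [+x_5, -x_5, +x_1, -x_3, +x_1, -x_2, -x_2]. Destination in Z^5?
(-1, 1, 3, -3, -4)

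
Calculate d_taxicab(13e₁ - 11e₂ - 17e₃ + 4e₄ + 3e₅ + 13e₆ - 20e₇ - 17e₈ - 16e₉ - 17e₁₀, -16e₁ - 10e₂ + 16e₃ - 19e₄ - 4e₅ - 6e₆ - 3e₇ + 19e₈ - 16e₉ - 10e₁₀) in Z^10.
172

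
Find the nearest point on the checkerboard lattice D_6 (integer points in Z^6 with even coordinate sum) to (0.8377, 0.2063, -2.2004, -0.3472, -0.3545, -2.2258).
(1, 0, -2, 0, -1, -2)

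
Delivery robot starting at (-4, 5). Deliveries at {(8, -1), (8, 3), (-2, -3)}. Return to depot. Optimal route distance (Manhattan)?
40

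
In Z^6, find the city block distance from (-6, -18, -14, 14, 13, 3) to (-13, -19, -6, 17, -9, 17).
55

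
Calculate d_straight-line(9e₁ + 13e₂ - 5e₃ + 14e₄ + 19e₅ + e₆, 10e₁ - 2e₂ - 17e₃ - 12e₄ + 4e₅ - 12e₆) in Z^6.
37.9473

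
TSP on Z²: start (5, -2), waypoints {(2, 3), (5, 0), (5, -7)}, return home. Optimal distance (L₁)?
26
(one optimal route: (5, -2) → (2, 3) → (5, 0) → (5, -7) → (5, -2))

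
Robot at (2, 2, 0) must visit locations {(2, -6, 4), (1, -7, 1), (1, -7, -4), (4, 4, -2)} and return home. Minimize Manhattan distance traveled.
44
(one optimal route: (2, 2, 0) → (2, -6, 4) → (1, -7, 1) → (1, -7, -4) → (4, 4, -2) → (2, 2, 0))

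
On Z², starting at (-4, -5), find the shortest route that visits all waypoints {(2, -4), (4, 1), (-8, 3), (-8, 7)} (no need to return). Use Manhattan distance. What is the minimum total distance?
32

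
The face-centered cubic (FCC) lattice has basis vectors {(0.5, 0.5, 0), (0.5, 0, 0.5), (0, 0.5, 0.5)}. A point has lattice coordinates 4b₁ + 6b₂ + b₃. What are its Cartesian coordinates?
(5, 2.5, 3.5)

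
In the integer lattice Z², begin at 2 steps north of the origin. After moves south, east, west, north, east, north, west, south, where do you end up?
(0, 2)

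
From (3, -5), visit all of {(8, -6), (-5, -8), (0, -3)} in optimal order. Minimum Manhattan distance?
27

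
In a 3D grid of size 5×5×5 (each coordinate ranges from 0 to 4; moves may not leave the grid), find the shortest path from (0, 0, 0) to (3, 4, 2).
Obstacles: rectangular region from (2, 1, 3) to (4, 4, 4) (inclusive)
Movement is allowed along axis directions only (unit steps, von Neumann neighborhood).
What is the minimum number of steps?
9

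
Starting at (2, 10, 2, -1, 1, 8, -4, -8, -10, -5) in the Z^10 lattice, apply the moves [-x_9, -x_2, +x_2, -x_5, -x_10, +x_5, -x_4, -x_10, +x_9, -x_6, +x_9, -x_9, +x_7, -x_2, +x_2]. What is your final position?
(2, 10, 2, -2, 1, 7, -3, -8, -10, -7)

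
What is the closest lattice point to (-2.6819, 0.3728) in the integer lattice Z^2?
(-3, 0)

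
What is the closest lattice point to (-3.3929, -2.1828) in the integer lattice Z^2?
(-3, -2)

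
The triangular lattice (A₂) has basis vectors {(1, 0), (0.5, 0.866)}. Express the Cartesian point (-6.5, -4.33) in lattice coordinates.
-4b₁ - 5b₂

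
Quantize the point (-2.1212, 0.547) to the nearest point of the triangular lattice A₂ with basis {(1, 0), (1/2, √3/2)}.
(-2.5, 0.866)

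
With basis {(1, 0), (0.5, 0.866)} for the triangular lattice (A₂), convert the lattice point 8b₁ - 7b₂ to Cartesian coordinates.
(4.5, -6.062)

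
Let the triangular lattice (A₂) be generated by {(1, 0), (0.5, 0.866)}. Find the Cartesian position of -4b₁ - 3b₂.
(-5.5, -2.598)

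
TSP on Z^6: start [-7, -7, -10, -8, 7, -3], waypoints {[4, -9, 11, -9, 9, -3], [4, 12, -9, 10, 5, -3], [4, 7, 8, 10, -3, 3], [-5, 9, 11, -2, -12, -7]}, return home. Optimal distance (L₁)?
228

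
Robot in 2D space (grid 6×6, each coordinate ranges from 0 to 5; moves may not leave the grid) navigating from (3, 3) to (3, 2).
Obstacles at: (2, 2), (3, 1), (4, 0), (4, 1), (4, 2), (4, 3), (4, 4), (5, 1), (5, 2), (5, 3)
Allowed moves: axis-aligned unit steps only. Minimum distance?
1
(one shortest path: (3, 3) → (3, 2))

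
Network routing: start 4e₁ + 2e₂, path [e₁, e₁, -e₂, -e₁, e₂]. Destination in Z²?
(5, 2)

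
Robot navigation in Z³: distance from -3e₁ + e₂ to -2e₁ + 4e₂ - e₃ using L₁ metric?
5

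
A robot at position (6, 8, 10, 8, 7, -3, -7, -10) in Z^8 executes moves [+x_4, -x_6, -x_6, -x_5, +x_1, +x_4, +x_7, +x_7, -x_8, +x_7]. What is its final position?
(7, 8, 10, 10, 6, -5, -4, -11)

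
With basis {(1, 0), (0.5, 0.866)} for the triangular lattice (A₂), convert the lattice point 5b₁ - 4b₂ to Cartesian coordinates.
(3, -3.464)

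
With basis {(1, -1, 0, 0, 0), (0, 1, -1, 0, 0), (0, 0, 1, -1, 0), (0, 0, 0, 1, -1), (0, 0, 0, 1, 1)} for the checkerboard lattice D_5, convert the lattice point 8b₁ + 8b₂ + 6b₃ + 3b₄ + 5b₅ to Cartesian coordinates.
(8, 0, -2, 2, 2)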